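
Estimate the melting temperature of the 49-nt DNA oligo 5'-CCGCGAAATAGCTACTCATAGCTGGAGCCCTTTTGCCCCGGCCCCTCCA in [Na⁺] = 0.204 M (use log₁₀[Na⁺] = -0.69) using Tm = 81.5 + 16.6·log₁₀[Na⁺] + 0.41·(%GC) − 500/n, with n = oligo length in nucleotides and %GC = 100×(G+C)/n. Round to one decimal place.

84.9°C

Length n = 49. Base counts: G=10, C=20, T=10, A=9
G+C = 30, so %GC = 30/49 × 100 = 61.224%
Salt term: 16.6 × (-0.69) = -11.454
GC term: 0.41 × 61.224 = 25.102; length term: −500/49 = −10.204
Tm = 81.5 + (-11.454) + 25.102 − 10.204 = 84.944 → 84.9°C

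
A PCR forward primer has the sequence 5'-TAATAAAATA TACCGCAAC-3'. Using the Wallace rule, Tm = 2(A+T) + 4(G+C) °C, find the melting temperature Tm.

Scanning the sequence gives G=1, T=4, A=10, C=4.
So N_AT = 14 and N_GC = 5.
Tm = 2(14) + 4(5) = 28 + 20 = 48°C

48°C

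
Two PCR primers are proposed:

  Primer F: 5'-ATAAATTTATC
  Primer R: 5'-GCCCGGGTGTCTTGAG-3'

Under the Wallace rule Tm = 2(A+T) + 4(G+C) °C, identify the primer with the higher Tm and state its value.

Primer R, 54°C

Primer F: A+T=10, G+C=1 → Tm = 2(10)+4(1) = 24°C
Primer R: A+T=5, G+C=11 → Tm = 2(5)+4(11) = 54°C
24°C vs 54°C → primer R is higher.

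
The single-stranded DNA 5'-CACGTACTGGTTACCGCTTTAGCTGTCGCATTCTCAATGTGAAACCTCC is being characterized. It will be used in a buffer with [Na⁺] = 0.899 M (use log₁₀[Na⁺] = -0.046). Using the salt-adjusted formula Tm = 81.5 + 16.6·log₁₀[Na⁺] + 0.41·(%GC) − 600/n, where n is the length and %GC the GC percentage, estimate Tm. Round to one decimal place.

88.6°C

Length n = 49. G=9, C=15, A=10, T=15
G+C = 24, so %GC = 24/49 × 100 = 48.98%
Salt term: 16.6 × (-0.046) = -0.764
GC term: 0.41 × 48.98 = 20.082; length term: −600/49 = −12.245
Tm = 81.5 + (-0.764) + 20.082 − 12.245 = 88.573 → 88.6°C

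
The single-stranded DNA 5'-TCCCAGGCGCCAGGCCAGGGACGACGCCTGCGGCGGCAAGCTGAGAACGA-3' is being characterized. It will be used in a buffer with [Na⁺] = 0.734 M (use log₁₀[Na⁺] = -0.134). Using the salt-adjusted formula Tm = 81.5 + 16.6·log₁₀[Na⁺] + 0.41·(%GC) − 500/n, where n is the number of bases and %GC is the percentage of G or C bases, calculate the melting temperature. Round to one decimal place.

98.8°C

Length n = 50. C=17, A=11, G=19, T=3
G+C = 36, so %GC = 36/50 × 100 = 72%
Salt term: 16.6 × (-0.134) = -2.224
GC term: 0.41 × 72 = 29.52; length term: −500/50 = −10
Tm = 81.5 + (-2.224) + 29.52 − 10 = 98.796 → 98.8°C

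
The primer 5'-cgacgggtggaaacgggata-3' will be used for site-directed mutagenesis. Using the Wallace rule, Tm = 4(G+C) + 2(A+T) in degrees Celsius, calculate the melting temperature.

64°C

Counting bases: T=2, A=6, G=9, C=3
AT pairs contribute 8, GC pairs contribute 12.
Tm = 4·12 + 2·8 = 48 + 16 = 64°C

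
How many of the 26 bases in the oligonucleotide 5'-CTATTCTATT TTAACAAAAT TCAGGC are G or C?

C=5, T=10, G=2, A=9
G+C = 2 + 5 = 7

7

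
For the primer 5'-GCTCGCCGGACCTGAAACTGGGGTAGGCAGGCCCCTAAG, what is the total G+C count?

26

Scanning the sequence gives G=14, T=5, A=8, C=12.
Total G or C: 14 + 12 = 26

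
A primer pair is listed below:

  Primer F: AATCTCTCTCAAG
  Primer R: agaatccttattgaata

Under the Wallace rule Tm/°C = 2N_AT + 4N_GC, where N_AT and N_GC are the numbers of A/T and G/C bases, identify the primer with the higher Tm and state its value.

Primer F: A+T=8, G+C=5 → Tm = 2(8)+4(5) = 36°C
Primer R: A+T=13, G+C=4 → Tm = 2(13)+4(4) = 42°C
36°C vs 42°C → primer R is higher.

Primer R, 42°C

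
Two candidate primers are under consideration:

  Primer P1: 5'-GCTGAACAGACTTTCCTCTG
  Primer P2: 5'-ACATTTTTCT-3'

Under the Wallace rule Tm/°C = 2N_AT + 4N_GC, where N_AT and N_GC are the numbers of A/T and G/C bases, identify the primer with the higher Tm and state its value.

Primer P1: A+T=10, G+C=10 → Tm = 2(10)+4(10) = 60°C
Primer P2: A+T=8, G+C=2 → Tm = 2(8)+4(2) = 24°C
60°C vs 24°C → primer P1 is higher.

Primer P1, 60°C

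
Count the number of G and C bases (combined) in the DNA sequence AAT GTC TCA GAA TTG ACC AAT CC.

9

Scanning the sequence gives A=8, G=3, C=6, T=6.
Total G or C: 3 + 6 = 9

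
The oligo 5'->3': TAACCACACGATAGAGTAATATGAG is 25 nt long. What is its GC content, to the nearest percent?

36%

T=5, A=11, C=4, G=5
G+C = 5 + 4 = 9 out of 25 bases
%GC = 9/25 × 100 = 36% ≈ 36%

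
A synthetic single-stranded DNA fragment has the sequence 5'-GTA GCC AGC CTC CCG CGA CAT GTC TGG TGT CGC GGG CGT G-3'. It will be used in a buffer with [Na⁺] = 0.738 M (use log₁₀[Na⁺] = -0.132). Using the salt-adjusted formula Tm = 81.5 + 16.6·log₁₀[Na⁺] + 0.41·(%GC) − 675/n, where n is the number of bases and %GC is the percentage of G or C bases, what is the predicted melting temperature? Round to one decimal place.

91.1°C

Length n = 40. Scanning the sequence gives A=4, G=15, C=13, T=8.
G+C = 28, so %GC = 28/40 × 100 = 70%
Salt term: 16.6 × (-0.132) = -2.191
GC term: 0.41 × 70 = 28.7; length term: −675/40 = −16.875
Tm = 81.5 + (-2.191) + 28.7 − 16.875 = 91.134 → 91.1°C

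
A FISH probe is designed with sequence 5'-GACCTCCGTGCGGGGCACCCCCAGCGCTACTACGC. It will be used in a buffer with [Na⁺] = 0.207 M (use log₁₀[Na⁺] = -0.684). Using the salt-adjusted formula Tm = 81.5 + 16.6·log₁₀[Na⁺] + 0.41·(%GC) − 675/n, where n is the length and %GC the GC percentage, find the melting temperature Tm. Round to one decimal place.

81.3°C

Length n = 35. C=16, G=10, T=4, A=5
G+C = 26, so %GC = 26/35 × 100 = 74.286%
Salt term: 16.6 × (-0.684) = -11.354
GC term: 0.41 × 74.286 = 30.457; length term: −675/35 = −19.286
Tm = 81.5 + (-11.354) + 30.457 − 19.286 = 81.317 → 81.3°C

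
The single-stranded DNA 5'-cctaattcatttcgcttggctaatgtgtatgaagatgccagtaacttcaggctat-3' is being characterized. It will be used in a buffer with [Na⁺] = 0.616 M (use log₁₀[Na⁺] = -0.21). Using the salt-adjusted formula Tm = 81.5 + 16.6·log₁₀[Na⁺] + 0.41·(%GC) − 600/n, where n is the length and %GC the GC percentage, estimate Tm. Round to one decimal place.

Length n = 55. G=11, C=11, A=14, T=19
G+C = 22, so %GC = 22/55 × 100 = 40%
Salt term: 16.6 × (-0.21) = -3.486
GC term: 0.41 × 40 = 16.4; length term: −600/55 = −10.909
Tm = 81.5 + (-3.486) + 16.4 − 10.909 = 83.505 → 83.5°C

83.5°C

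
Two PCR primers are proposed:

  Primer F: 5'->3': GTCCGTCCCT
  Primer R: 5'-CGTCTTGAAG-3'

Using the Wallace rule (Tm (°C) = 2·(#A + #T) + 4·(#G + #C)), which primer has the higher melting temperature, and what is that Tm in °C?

Primer F, 34°C

Primer F: A+T=3, G+C=7 → Tm = 2(3)+4(7) = 34°C
Primer R: A+T=5, G+C=5 → Tm = 2(5)+4(5) = 30°C
34°C vs 30°C → primer F is higher.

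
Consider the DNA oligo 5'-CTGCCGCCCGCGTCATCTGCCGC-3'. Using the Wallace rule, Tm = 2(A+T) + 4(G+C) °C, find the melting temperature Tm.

Counting bases: C=12, G=6, A=1, T=4
AT pairs contribute 5, GC pairs contribute 18.
Tm = 4·18 + 2·5 = 72 + 10 = 82°C

82°C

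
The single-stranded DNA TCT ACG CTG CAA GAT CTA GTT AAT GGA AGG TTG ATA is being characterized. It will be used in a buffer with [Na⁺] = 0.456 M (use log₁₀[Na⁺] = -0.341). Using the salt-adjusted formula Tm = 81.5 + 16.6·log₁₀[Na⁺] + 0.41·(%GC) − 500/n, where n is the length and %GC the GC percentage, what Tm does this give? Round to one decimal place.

Length n = 36. Base counts: C=5, G=9, T=11, A=11
G+C = 14, so %GC = 14/36 × 100 = 38.889%
Salt term: 16.6 × (-0.341) = -5.661
GC term: 0.41 × 38.889 = 15.944; length term: −500/36 = −13.889
Tm = 81.5 + (-5.661) + 15.944 − 13.889 = 77.894 → 77.9°C

77.9°C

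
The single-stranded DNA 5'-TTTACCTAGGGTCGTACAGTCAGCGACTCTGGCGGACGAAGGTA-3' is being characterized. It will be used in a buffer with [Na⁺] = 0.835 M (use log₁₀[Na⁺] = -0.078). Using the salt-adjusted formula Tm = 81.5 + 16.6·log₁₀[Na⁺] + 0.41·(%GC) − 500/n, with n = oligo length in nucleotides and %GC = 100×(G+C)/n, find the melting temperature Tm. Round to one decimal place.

91.2°C

Length n = 44. Counting bases: C=10, G=14, T=10, A=10
G+C = 24, so %GC = 24/44 × 100 = 54.545%
Salt term: 16.6 × (-0.078) = -1.295
GC term: 0.41 × 54.545 = 22.363; length term: −500/44 = −11.364
Tm = 81.5 + (-1.295) + 22.363 − 11.364 = 91.204 → 91.2°C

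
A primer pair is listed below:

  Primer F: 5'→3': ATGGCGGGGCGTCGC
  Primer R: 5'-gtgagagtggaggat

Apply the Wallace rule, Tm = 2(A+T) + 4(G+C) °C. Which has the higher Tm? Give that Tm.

Primer F, 54°C

Primer F: A+T=3, G+C=12 → Tm = 2(3)+4(12) = 54°C
Primer R: A+T=7, G+C=8 → Tm = 2(7)+4(8) = 46°C
54°C vs 46°C → primer F is higher.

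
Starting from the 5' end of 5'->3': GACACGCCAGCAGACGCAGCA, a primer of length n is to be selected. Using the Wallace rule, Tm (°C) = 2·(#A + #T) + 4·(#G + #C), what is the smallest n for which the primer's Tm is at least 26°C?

n = 8

First 7 bases: GACACGC → Tm = 24°C (< 26°C)
First 8 bases: GACACGCC → Tm = 28°C (≥ 26°C)
Since every base adds ≥2°C, Tm only increases with n, so the threshold is first crossed at n = 8.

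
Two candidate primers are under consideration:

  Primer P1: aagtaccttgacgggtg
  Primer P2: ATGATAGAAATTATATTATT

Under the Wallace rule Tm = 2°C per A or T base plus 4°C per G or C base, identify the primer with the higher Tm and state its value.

Primer P1: A+T=8, G+C=9 → Tm = 2(8)+4(9) = 52°C
Primer P2: A+T=18, G+C=2 → Tm = 2(18)+4(2) = 44°C
52°C vs 44°C → primer P1 is higher.

Primer P1, 52°C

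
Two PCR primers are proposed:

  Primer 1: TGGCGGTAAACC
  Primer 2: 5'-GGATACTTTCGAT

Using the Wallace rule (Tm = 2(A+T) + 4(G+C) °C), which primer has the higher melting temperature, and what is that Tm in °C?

Primer 1, 38°C

Primer 1: A+T=5, G+C=7 → Tm = 2(5)+4(7) = 38°C
Primer 2: A+T=8, G+C=5 → Tm = 2(8)+4(5) = 36°C
38°C vs 36°C → primer 1 is higher.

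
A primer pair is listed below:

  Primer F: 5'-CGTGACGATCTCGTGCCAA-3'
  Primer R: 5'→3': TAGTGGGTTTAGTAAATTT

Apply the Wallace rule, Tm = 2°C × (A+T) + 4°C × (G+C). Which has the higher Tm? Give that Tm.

Primer F: A+T=8, G+C=11 → Tm = 2(8)+4(11) = 60°C
Primer R: A+T=14, G+C=5 → Tm = 2(14)+4(5) = 48°C
60°C vs 48°C → primer F is higher.

Primer F, 60°C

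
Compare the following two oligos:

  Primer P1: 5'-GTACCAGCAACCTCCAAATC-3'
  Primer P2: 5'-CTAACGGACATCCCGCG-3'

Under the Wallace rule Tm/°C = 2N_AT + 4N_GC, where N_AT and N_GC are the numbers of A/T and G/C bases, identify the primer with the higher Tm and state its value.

Primer P1, 60°C

Primer P1: A+T=10, G+C=10 → Tm = 2(10)+4(10) = 60°C
Primer P2: A+T=6, G+C=11 → Tm = 2(6)+4(11) = 56°C
60°C vs 56°C → primer P1 is higher.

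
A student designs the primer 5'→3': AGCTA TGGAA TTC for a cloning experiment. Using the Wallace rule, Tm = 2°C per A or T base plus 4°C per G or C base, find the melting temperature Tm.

Base counts: C=2, A=4, T=4, G=3
A+T = 8, G+C = 5
Tm = 2(8) + 4(5) = 16 + 20 = 36°C

36°C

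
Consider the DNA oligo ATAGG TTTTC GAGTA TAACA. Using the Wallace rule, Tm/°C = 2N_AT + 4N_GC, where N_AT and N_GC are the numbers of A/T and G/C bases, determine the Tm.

Base counts: A=7, G=4, C=2, T=7
A+T = 14, G+C = 6
Tm = 4·6 + 2·14 = 24 + 28 = 52°C

52°C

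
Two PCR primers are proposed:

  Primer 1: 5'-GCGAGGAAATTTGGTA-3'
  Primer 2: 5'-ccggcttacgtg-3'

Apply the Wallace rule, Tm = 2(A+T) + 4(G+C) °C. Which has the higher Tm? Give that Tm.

Primer 1: A+T=9, G+C=7 → Tm = 2(9)+4(7) = 46°C
Primer 2: A+T=4, G+C=8 → Tm = 2(4)+4(8) = 40°C
46°C vs 40°C → primer 1 is higher.

Primer 1, 46°C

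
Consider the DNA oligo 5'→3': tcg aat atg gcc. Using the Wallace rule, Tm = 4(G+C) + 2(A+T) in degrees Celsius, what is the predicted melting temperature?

Counting bases: A=3, G=3, C=3, T=3
A+T = 6, G+C = 6
Tm = 4·6 + 2·6 = 24 + 12 = 36°C

36°C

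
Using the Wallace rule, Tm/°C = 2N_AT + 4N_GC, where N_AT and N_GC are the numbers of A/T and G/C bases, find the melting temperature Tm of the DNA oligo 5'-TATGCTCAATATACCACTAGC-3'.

Counting bases: G=2, A=7, C=6, T=6
A+T = 13, G+C = 8
Tm = 4·8 + 2·13 = 32 + 26 = 58°C

58°C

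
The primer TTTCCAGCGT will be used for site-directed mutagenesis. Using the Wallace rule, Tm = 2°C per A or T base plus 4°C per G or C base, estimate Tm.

30°C

Base counts: A=1, T=4, G=2, C=3
A+T = 5, G+C = 5
Tm = 4·5 + 2·5 = 20 + 10 = 30°C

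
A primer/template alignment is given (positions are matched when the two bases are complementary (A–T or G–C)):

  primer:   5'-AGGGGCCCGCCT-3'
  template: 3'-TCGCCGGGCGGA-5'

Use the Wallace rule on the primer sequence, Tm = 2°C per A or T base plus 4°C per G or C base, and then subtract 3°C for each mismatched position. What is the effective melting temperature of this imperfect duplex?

41°C

Primer base counts: A=1, T=1, G=5, C=5 → A+T=2, G+C=10
Perfect-match Tm = 2(2) + 4(10) = 4 + 40 = 44°C
Mismatches (positions where the bases are not complementary): 1 (at position 3)
Effective Tm = 44 − 1×3 = 44 − 3 = 41°C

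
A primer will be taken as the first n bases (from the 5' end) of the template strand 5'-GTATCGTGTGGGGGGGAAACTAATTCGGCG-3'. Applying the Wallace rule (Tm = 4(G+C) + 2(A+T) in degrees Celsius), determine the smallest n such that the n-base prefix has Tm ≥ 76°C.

n = 26

First 25 bases: GTATCGTGTGGGGGGGAAACTAATT → Tm = 74°C (< 76°C)
First 26 bases: GTATCGTGTGGGGGGGAAACTAATTC → Tm = 78°C (≥ 76°C)
Since every base adds ≥2°C, Tm only increases with n, so the threshold is first crossed at n = 26.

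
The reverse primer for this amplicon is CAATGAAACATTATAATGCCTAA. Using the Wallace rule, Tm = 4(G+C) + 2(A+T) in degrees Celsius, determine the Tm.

Base counts: T=6, A=11, C=4, G=2
So N_AT = 17 and N_GC = 6.
Tm = 2×17 + 4×6 = 58°C

58°C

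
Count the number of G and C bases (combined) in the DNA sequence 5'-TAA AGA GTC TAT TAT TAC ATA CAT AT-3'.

5

A=11, T=10, G=2, C=3
Total G or C: 2 + 3 = 5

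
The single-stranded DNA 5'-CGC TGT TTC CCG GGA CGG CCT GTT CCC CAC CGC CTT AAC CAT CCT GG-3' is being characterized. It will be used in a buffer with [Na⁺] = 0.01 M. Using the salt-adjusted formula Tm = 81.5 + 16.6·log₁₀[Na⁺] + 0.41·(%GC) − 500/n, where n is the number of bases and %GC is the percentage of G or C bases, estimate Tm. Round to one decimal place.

Length n = 47. Counting bases: A=5, T=11, C=20, G=11
G+C = 31, so %GC = 31/47 × 100 = 65.957%
Salt term: 16.6 × (-2) = -33.2
GC term: 0.41 × 65.957 = 27.042; length term: −500/47 = −10.638
Tm = 81.5 + (-33.2) + 27.042 − 10.638 = 64.704 → 64.7°C

64.7°C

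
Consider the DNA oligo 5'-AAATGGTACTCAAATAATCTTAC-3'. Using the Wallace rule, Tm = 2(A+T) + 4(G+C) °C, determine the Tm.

Scanning the sequence gives A=10, C=4, G=2, T=7.
AT pairs contribute 17, GC pairs contribute 6.
Tm = 2(17) + 4(6) = 34 + 24 = 58°C

58°C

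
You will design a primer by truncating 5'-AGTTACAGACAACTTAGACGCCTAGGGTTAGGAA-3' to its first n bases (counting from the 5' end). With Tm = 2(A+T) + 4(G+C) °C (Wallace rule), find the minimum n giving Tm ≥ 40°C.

First 14 bases: AGTTACAGACAACT → Tm = 38°C (< 40°C)
First 15 bases: AGTTACAGACAACTT → Tm = 40°C (≥ 40°C)
Since every base adds ≥2°C, Tm only increases with n, so the threshold is first crossed at n = 15.

n = 15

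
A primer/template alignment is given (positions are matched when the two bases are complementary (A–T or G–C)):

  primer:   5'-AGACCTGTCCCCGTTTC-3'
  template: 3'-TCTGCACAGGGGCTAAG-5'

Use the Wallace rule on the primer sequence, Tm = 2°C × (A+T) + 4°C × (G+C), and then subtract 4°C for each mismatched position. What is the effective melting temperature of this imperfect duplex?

46°C

Primer base counts: A=2, T=5, G=3, C=7 → A+T=7, G+C=10
Perfect-match Tm = 2(7) + 4(10) = 14 + 40 = 54°C
Mismatches (positions where the bases are not complementary): 2 (at positions 5, 14)
Effective Tm = 54 − 2×4 = 54 − 8 = 46°C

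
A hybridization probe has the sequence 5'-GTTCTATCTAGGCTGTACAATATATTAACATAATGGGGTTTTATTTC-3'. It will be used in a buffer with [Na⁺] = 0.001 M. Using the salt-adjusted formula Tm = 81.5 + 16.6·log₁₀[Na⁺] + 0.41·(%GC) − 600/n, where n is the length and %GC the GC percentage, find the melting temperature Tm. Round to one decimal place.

Length n = 47. Scanning the sequence gives C=6, G=8, T=20, A=13.
G+C = 14, so %GC = 14/47 × 100 = 29.787%
Salt term: 16.6 × (-3) = -49.8
GC term: 0.41 × 29.787 = 12.213; length term: −600/47 = −12.766
Tm = 81.5 + (-49.8) + 12.213 − 12.766 = 31.147 → 31.1°C

31.1°C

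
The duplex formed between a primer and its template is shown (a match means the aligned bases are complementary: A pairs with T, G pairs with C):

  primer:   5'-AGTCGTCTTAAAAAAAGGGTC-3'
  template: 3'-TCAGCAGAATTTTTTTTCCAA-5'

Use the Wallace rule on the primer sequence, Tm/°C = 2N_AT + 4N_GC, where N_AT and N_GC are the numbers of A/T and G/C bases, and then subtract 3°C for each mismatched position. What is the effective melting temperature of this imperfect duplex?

Primer base counts: A=8, T=5, G=5, C=3 → A+T=13, G+C=8
Perfect-match Tm = 2(13) + 4(8) = 26 + 32 = 58°C
Mismatches (positions where the bases are not complementary): 2 (at positions 17, 21)
Effective Tm = 58 − 2×3 = 58 − 6 = 52°C

52°C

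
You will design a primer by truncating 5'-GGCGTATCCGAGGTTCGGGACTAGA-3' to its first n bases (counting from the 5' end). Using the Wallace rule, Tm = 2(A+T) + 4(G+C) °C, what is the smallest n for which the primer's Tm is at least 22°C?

n = 7

First 6 bases: GGCGTA → Tm = 20°C (< 22°C)
First 7 bases: GGCGTAT → Tm = 22°C (≥ 22°C)
Since every base adds ≥2°C, Tm only increases with n, so the threshold is first crossed at n = 7.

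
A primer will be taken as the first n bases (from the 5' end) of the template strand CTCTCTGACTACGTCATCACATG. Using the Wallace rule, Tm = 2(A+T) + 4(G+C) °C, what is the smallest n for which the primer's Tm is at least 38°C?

First 12 bases: CTCTCTGACTAC → Tm = 36°C (< 38°C)
First 13 bases: CTCTCTGACTACG → Tm = 40°C (≥ 38°C)
Each additional base adds 2°C (A/T) or 4°C (G/C), so Tm is non-decreasing in n; n = 13 is the first length to reach 38°C.

n = 13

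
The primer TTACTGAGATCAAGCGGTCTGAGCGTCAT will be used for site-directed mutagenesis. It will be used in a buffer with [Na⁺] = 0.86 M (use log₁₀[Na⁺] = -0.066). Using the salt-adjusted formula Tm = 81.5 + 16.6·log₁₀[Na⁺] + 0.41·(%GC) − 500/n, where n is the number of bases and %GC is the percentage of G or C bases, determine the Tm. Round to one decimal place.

83.0°C

Length n = 29. Counting bases: C=6, A=7, T=8, G=8
G+C = 14, so %GC = 14/29 × 100 = 48.276%
Salt term: 16.6 × (-0.066) = -1.096
GC term: 0.41 × 48.276 = 19.793; length term: −500/29 = −17.241
Tm = 81.5 + (-1.096) + 19.793 − 17.241 = 82.956 → 83.0°C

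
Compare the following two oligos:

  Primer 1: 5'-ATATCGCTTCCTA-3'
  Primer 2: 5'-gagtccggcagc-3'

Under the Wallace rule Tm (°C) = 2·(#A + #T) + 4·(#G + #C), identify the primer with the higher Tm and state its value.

Primer 1: A+T=8, G+C=5 → Tm = 2(8)+4(5) = 36°C
Primer 2: A+T=3, G+C=9 → Tm = 2(3)+4(9) = 42°C
36°C vs 42°C → primer 2 is higher.

Primer 2, 42°C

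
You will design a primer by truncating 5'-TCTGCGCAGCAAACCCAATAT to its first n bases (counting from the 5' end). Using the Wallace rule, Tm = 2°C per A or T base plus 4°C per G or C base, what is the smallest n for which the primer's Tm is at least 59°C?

First 19 bases: TCTGCGCAGCAAACCCAAT → Tm = 58°C (< 59°C)
First 20 bases: TCTGCGCAGCAAACCCAATA → Tm = 60°C (≥ 59°C)
Each additional base adds 2°C (A/T) or 4°C (G/C), so Tm is non-decreasing in n; n = 20 is the first length to reach 59°C.

n = 20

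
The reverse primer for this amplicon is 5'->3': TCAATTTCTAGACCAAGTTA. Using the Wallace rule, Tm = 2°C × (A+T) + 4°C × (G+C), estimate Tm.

Base counts: G=2, C=4, T=7, A=7
AT pairs contribute 14, GC pairs contribute 6.
Tm = 2(14) + 4(6) = 28 + 24 = 52°C

52°C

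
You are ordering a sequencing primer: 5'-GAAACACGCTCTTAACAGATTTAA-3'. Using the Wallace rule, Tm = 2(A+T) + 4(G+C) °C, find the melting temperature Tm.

A=10, C=5, T=6, G=3
So N_AT = 16 and N_GC = 8.
Tm = 4·8 + 2·16 = 32 + 32 = 64°C

64°C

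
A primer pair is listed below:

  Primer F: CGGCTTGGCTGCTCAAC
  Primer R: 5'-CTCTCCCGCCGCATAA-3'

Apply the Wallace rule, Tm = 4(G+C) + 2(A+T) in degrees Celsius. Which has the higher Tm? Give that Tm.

Primer F: A+T=6, G+C=11 → Tm = 2(6)+4(11) = 56°C
Primer R: A+T=6, G+C=10 → Tm = 2(6)+4(10) = 52°C
56°C vs 52°C → primer F is higher.

Primer F, 56°C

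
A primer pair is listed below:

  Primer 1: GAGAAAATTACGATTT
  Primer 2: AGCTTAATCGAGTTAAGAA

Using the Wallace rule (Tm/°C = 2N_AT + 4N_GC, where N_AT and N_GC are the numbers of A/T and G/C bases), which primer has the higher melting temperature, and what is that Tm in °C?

Primer 2, 50°C

Primer 1: A+T=12, G+C=4 → Tm = 2(12)+4(4) = 40°C
Primer 2: A+T=13, G+C=6 → Tm = 2(13)+4(6) = 50°C
40°C vs 50°C → primer 2 is higher.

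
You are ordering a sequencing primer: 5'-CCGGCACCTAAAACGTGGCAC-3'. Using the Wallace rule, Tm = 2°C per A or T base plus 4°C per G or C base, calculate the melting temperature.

Scanning the sequence gives C=8, T=2, A=6, G=5.
A+T = 8, G+C = 13
Tm = 2(8) + 4(13) = 16 + 52 = 68°C

68°C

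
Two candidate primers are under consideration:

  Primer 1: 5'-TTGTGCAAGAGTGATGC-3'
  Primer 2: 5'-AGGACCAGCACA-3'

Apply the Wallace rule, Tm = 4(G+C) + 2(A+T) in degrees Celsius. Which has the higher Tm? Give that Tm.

Primer 1, 50°C

Primer 1: A+T=9, G+C=8 → Tm = 2(9)+4(8) = 50°C
Primer 2: A+T=5, G+C=7 → Tm = 2(5)+4(7) = 38°C
50°C vs 38°C → primer 1 is higher.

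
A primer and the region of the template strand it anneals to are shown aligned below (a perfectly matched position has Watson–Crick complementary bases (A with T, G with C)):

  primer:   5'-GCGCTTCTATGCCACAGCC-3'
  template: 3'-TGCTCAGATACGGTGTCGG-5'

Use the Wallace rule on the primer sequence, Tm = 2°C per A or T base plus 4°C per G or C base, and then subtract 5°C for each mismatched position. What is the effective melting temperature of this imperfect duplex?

Primer base counts: A=3, T=4, G=4, C=8 → A+T=7, G+C=12
Perfect-match Tm = 2(7) + 4(12) = 14 + 48 = 62°C
Mismatches (positions where the bases are not complementary): 3 (at positions 1, 4, 5)
Effective Tm = 62 − 3×5 = 62 − 15 = 47°C

47°C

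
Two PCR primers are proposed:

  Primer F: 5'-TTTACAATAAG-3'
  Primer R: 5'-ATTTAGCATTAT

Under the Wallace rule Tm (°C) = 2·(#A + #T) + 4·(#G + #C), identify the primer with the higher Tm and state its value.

Primer R, 28°C

Primer F: A+T=9, G+C=2 → Tm = 2(9)+4(2) = 26°C
Primer R: A+T=10, G+C=2 → Tm = 2(10)+4(2) = 28°C
26°C vs 28°C → primer R is higher.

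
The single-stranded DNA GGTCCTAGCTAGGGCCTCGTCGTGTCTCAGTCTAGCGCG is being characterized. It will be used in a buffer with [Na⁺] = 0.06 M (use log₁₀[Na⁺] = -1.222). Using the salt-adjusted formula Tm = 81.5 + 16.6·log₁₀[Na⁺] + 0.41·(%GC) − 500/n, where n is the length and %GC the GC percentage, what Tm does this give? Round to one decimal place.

Length n = 39. Scanning the sequence gives G=13, T=10, C=12, A=4.
G+C = 25, so %GC = 25/39 × 100 = 64.103%
Salt term: 16.6 × (-1.222) = -20.285
GC term: 0.41 × 64.103 = 26.282; length term: −500/39 = −12.821
Tm = 81.5 + (-20.285) + 26.282 − 12.821 = 74.676 → 74.7°C

74.7°C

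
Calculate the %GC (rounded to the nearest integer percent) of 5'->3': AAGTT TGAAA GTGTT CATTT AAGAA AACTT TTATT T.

19%

Base counts: G=5, A=13, T=16, C=2
G+C = 5 + 2 = 7 out of 36 bases
%GC = 7/36 × 100 = 19.44% ≈ 19%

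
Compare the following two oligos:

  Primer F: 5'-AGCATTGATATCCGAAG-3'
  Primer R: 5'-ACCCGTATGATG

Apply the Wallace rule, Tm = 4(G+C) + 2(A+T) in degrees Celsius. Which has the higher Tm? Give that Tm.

Primer F, 48°C

Primer F: A+T=10, G+C=7 → Tm = 2(10)+4(7) = 48°C
Primer R: A+T=6, G+C=6 → Tm = 2(6)+4(6) = 36°C
48°C vs 36°C → primer F is higher.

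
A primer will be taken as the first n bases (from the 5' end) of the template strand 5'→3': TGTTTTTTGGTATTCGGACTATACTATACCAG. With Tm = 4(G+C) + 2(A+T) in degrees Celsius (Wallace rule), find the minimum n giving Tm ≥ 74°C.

First 28 bases: TGTTTTTTGGTATTCGGACTATACTATA → Tm = 72°C (< 74°C)
First 29 bases: TGTTTTTTGGTATTCGGACTATACTATAC → Tm = 76°C (≥ 74°C)
Each additional base adds 2°C (A/T) or 4°C (G/C), so Tm is non-decreasing in n; n = 29 is the first length to reach 74°C.

n = 29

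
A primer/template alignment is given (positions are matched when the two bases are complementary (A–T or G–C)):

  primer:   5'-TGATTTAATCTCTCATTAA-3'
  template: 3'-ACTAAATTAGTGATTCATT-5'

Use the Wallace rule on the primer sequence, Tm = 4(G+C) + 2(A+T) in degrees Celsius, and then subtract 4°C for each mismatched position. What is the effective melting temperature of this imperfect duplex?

34°C

Primer base counts: A=6, T=9, G=1, C=3 → A+T=15, G+C=4
Perfect-match Tm = 2(15) + 4(4) = 30 + 16 = 46°C
Mismatches (positions where the bases are not complementary): 3 (at positions 11, 14, 16)
Effective Tm = 46 − 3×4 = 46 − 12 = 34°C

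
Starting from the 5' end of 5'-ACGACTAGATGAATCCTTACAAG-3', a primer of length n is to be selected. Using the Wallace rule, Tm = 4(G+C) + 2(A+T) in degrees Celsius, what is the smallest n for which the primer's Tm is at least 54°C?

First 19 bases: ACGACTAGATGAATCCTTA → Tm = 52°C (< 54°C)
First 20 bases: ACGACTAGATGAATCCTTAC → Tm = 56°C (≥ 54°C)
Since every base adds ≥2°C, Tm only increases with n, so the threshold is first crossed at n = 20.

n = 20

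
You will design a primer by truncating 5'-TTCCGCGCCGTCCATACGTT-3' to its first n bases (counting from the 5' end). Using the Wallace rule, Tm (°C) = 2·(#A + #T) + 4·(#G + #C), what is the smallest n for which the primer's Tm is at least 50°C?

n = 15

First 14 bases: TTCCGCGCCGTCCA → Tm = 48°C (< 50°C)
First 15 bases: TTCCGCGCCGTCCAT → Tm = 50°C (≥ 50°C)
Each additional base adds 2°C (A/T) or 4°C (G/C), so Tm is non-decreasing in n; n = 15 is the first length to reach 50°C.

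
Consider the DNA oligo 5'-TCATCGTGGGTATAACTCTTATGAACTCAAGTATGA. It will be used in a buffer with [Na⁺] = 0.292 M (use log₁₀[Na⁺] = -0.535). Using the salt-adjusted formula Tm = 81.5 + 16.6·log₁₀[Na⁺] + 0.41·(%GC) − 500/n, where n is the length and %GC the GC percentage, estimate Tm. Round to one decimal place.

Length n = 36. Counting bases: C=6, T=12, G=7, A=11
G+C = 13, so %GC = 13/36 × 100 = 36.111%
Salt term: 16.6 × (-0.535) = -8.881
GC term: 0.41 × 36.111 = 14.806; length term: −500/36 = −13.889
Tm = 81.5 + (-8.881) + 14.806 − 13.889 = 73.536 → 73.5°C

73.5°C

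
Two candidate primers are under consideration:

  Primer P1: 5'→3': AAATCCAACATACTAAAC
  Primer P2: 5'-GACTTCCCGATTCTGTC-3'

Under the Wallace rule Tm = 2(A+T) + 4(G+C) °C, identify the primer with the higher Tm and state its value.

Primer P1: A+T=13, G+C=5 → Tm = 2(13)+4(5) = 46°C
Primer P2: A+T=8, G+C=9 → Tm = 2(8)+4(9) = 52°C
46°C vs 52°C → primer P2 is higher.

Primer P2, 52°C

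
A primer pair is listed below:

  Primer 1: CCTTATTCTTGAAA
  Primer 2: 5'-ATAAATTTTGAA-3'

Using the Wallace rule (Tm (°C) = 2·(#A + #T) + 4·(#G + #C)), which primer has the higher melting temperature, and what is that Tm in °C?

Primer 1, 36°C

Primer 1: A+T=10, G+C=4 → Tm = 2(10)+4(4) = 36°C
Primer 2: A+T=11, G+C=1 → Tm = 2(11)+4(1) = 26°C
36°C vs 26°C → primer 1 is higher.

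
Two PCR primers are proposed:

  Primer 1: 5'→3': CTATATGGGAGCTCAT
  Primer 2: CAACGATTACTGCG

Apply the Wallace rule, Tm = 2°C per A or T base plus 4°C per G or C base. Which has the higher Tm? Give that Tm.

Primer 1: A+T=9, G+C=7 → Tm = 2(9)+4(7) = 46°C
Primer 2: A+T=7, G+C=7 → Tm = 2(7)+4(7) = 42°C
46°C vs 42°C → primer 1 is higher.

Primer 1, 46°C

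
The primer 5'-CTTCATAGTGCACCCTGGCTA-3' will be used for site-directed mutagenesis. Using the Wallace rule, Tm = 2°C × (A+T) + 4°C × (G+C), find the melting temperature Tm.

64°C

Base counts: C=7, A=4, G=4, T=6
A+T = 10, G+C = 11
Tm = 4·11 + 2·10 = 44 + 20 = 64°C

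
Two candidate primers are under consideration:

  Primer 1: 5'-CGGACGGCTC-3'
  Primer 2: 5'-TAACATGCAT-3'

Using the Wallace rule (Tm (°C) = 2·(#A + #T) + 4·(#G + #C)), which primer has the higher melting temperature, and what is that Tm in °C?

Primer 1: A+T=2, G+C=8 → Tm = 2(2)+4(8) = 36°C
Primer 2: A+T=7, G+C=3 → Tm = 2(7)+4(3) = 26°C
36°C vs 26°C → primer 1 is higher.

Primer 1, 36°C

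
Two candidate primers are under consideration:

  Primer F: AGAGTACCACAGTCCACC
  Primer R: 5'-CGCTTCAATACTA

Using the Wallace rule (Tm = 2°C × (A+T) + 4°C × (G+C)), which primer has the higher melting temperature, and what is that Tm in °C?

Primer F: A+T=8, G+C=10 → Tm = 2(8)+4(10) = 56°C
Primer R: A+T=8, G+C=5 → Tm = 2(8)+4(5) = 36°C
56°C vs 36°C → primer F is higher.

Primer F, 56°C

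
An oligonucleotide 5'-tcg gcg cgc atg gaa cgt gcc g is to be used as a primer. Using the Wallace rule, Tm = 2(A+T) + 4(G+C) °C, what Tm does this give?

76°C

Counting bases: T=3, G=9, C=7, A=3
A+T = 6, G+C = 16
Tm = 2×6 + 4×16 = 76°C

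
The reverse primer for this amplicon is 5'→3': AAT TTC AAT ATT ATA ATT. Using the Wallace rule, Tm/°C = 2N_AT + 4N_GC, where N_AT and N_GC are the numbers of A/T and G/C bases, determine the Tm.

A=8, G=0, T=9, C=1
So N_AT = 17 and N_GC = 1.
Tm = 4·1 + 2·17 = 4 + 34 = 38°C

38°C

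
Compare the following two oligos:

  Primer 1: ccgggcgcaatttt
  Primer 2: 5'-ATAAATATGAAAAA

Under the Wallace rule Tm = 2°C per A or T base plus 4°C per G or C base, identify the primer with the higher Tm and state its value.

Primer 1, 44°C

Primer 1: A+T=6, G+C=8 → Tm = 2(6)+4(8) = 44°C
Primer 2: A+T=13, G+C=1 → Tm = 2(13)+4(1) = 30°C
44°C vs 30°C → primer 1 is higher.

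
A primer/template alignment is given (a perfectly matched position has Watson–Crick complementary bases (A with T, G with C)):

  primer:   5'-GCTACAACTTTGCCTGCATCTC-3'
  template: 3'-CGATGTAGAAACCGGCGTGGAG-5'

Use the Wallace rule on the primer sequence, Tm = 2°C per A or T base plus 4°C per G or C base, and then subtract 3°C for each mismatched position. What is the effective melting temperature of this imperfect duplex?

54°C

Primer base counts: A=4, T=7, G=3, C=8 → A+T=11, G+C=11
Perfect-match Tm = 2(11) + 4(11) = 22 + 44 = 66°C
Mismatches (positions where the bases are not complementary): 4 (at positions 7, 13, 15, 19)
Effective Tm = 66 − 4×3 = 66 − 12 = 54°C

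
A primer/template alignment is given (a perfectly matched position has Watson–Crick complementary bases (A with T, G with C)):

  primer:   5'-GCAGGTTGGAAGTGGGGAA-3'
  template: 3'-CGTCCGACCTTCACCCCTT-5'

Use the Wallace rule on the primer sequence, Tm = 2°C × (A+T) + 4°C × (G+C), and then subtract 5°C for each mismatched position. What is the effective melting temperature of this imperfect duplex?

Primer base counts: A=5, T=3, G=10, C=1 → A+T=8, G+C=11
Perfect-match Tm = 2(8) + 4(11) = 16 + 44 = 60°C
Mismatches (positions where the bases are not complementary): 1 (at position 6)
Effective Tm = 60 − 1×5 = 60 − 5 = 55°C

55°C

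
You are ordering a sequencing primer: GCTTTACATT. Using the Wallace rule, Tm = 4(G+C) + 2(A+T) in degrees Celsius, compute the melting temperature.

26°C

Counting bases: A=2, T=5, C=2, G=1
A+T = 7, G+C = 3
Tm = 2(7) + 4(3) = 14 + 12 = 26°C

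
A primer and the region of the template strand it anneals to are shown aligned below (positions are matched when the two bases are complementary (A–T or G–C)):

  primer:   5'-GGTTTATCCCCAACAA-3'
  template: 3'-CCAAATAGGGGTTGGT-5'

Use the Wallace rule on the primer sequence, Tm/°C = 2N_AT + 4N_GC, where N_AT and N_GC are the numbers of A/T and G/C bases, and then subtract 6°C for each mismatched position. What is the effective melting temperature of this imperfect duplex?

40°C

Primer base counts: A=5, T=4, G=2, C=5 → A+T=9, G+C=7
Perfect-match Tm = 2(9) + 4(7) = 18 + 28 = 46°C
Mismatches (positions where the bases are not complementary): 1 (at position 15)
Effective Tm = 46 − 1×6 = 46 − 6 = 40°C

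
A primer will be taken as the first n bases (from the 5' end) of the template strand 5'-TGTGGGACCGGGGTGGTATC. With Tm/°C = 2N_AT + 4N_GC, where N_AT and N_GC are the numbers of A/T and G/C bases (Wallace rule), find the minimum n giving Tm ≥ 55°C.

n = 16

First 15 bases: TGTGGGACCGGGGTG → Tm = 52°C (< 55°C)
First 16 bases: TGTGGGACCGGGGTGG → Tm = 56°C (≥ 55°C)
Each additional base adds 2°C (A/T) or 4°C (G/C), so Tm is non-decreasing in n; n = 16 is the first length to reach 55°C.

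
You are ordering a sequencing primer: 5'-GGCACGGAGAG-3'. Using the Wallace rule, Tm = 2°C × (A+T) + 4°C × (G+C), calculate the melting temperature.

38°C

Counting bases: C=2, T=0, A=3, G=6
AT pairs contribute 3, GC pairs contribute 8.
Tm = 4·8 + 2·3 = 32 + 6 = 38°C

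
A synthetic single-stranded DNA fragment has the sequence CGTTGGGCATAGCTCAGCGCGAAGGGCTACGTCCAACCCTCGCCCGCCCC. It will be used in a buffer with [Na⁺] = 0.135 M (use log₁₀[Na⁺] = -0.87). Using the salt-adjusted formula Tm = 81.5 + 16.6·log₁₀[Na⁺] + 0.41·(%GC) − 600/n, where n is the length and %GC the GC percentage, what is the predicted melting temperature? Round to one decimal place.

83.8°C

Length n = 50. Scanning the sequence gives C=21, T=7, G=14, A=8.
G+C = 35, so %GC = 35/50 × 100 = 70%
Salt term: 16.6 × (-0.87) = -14.442
GC term: 0.41 × 70 = 28.7; length term: −600/50 = −12
Tm = 81.5 + (-14.442) + 28.7 − 12 = 83.758 → 83.8°C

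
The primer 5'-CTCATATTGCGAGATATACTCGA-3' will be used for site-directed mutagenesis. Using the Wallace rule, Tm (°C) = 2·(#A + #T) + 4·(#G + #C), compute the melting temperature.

G=4, C=5, A=7, T=7
So N_AT = 14 and N_GC = 9.
Tm = 4·9 + 2·14 = 36 + 28 = 64°C

64°C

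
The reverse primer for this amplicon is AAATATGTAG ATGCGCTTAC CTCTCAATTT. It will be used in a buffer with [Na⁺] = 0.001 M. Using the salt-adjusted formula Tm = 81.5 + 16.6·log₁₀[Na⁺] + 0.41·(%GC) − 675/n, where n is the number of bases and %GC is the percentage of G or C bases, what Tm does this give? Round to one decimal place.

Length n = 30. C=6, T=11, G=4, A=9
G+C = 10, so %GC = 10/30 × 100 = 33.333%
Salt term: 16.6 × (-3) = -49.8
GC term: 0.41 × 33.333 = 13.667; length term: −675/30 = −22.5
Tm = 81.5 + (-49.8) + 13.667 − 22.5 = 22.867 → 22.9°C

22.9°C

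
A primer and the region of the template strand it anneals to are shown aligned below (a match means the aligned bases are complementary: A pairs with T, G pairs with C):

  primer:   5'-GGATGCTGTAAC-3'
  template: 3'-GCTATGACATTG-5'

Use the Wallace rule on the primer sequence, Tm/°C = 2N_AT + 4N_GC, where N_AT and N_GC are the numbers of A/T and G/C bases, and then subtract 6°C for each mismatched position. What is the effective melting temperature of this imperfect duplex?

Primer base counts: A=3, T=3, G=4, C=2 → A+T=6, G+C=6
Perfect-match Tm = 2(6) + 4(6) = 12 + 24 = 36°C
Mismatches (positions where the bases are not complementary): 2 (at positions 1, 5)
Effective Tm = 36 − 2×6 = 36 − 12 = 24°C

24°C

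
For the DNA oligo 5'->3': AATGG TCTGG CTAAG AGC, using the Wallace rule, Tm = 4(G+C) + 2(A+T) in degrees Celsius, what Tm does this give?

Base counts: C=3, T=4, A=5, G=6
AT pairs contribute 9, GC pairs contribute 9.
Tm = 4·9 + 2·9 = 36 + 18 = 54°C

54°C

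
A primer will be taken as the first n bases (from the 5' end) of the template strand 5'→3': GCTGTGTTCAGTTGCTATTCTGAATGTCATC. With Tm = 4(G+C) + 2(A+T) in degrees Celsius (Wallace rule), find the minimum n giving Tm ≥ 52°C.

n = 18

First 17 bases: GCTGTGTTCAGTTGCTA → Tm = 50°C (< 52°C)
First 18 bases: GCTGTGTTCAGTTGCTAT → Tm = 52°C (≥ 52°C)
Since every base adds ≥2°C, Tm only increases with n, so the threshold is first crossed at n = 18.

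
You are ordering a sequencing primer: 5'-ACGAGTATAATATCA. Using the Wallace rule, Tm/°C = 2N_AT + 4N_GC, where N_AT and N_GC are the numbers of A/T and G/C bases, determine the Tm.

Scanning the sequence gives C=2, T=4, G=2, A=7.
AT pairs contribute 11, GC pairs contribute 4.
Tm = 2(11) + 4(4) = 22 + 16 = 38°C

38°C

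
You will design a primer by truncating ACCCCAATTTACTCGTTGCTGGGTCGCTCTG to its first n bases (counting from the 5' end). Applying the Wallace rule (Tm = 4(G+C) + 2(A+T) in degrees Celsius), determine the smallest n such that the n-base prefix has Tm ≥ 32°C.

First 11 bases: ACCCCAATTTA → Tm = 30°C (< 32°C)
First 12 bases: ACCCCAATTTAC → Tm = 34°C (≥ 32°C)
Each additional base adds 2°C (A/T) or 4°C (G/C), so Tm is non-decreasing in n; n = 12 is the first length to reach 32°C.

n = 12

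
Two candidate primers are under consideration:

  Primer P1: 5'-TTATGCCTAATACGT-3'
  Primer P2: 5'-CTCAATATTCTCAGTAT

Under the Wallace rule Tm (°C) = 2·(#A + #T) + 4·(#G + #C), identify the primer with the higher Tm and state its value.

Primer P1: A+T=10, G+C=5 → Tm = 2(10)+4(5) = 40°C
Primer P2: A+T=12, G+C=5 → Tm = 2(12)+4(5) = 44°C
40°C vs 44°C → primer P2 is higher.

Primer P2, 44°C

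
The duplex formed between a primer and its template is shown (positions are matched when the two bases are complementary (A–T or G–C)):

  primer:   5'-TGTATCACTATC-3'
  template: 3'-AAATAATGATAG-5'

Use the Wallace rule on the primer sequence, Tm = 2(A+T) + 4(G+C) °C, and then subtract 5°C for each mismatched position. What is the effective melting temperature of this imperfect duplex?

Primer base counts: A=3, T=5, G=1, C=3 → A+T=8, G+C=4
Perfect-match Tm = 2(8) + 4(4) = 16 + 16 = 32°C
Mismatches (positions where the bases are not complementary): 2 (at positions 2, 6)
Effective Tm = 32 − 2×5 = 32 − 10 = 22°C

22°C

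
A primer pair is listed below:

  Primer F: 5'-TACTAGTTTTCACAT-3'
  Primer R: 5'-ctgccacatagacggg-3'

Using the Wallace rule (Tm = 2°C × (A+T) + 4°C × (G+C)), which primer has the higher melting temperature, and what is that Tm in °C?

Primer F: A+T=11, G+C=4 → Tm = 2(11)+4(4) = 38°C
Primer R: A+T=6, G+C=10 → Tm = 2(6)+4(10) = 52°C
38°C vs 52°C → primer R is higher.

Primer R, 52°C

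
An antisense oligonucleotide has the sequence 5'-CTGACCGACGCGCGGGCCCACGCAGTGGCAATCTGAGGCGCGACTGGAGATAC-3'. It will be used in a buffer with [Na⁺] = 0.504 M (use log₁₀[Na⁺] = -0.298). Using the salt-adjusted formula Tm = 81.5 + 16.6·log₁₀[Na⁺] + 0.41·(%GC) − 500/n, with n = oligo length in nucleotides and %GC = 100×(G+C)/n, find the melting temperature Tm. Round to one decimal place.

95.0°C

Length n = 53. Scanning the sequence gives C=17, A=11, T=6, G=19.
G+C = 36, so %GC = 36/53 × 100 = 67.925%
Salt term: 16.6 × (-0.298) = -4.947
GC term: 0.41 × 67.925 = 27.849; length term: −500/53 = −9.434
Tm = 81.5 + (-4.947) + 27.849 − 9.434 = 94.968 → 95.0°C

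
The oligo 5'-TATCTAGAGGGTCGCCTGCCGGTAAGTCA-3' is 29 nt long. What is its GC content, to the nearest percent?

55%

Scanning the sequence gives A=6, T=7, G=9, C=7.
G+C = 9 + 7 = 16 out of 29 bases
%GC = 16/29 × 100 = 55.17% ≈ 55%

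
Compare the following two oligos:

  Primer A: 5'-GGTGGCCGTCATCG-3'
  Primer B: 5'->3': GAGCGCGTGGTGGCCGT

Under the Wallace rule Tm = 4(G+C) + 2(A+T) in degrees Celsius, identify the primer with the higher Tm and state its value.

Primer B, 60°C

Primer A: A+T=4, G+C=10 → Tm = 2(4)+4(10) = 48°C
Primer B: A+T=4, G+C=13 → Tm = 2(4)+4(13) = 60°C
48°C vs 60°C → primer B is higher.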